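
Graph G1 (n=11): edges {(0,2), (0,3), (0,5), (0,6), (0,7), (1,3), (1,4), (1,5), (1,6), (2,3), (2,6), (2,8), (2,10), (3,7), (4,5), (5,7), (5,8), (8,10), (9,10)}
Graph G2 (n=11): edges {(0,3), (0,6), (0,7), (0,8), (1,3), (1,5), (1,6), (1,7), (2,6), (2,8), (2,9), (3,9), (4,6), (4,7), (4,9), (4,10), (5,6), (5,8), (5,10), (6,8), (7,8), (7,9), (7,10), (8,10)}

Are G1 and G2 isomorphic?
No, not isomorphic

The graphs are NOT isomorphic.

Counting triangles (3-cliques): G1 has 6, G2 has 9.
Triangle count is an isomorphism invariant, so differing triangle counts rule out isomorphism.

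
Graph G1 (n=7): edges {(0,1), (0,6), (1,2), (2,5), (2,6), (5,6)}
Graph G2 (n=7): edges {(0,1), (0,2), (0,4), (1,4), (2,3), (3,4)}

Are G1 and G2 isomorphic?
Yes, isomorphic

The graphs are isomorphic.
One valid mapping φ: V(G1) → V(G2): 0→3, 1→2, 2→0, 3→5, 4→6, 5→1, 6→4

Verify φ preserves adjacency — for each edge of G1, its image is an edge of G2:
  (0,1) → (φ(0),φ(1)) = (2,3) ∈ E(G2) ✓
  (0,6) → (φ(0),φ(6)) = (3,4) ∈ E(G2) ✓
  (1,2) → (φ(1),φ(2)) = (0,2) ∈ E(G2) ✓
  (2,5) → (φ(2),φ(5)) = (0,1) ∈ E(G2) ✓
  (2,6) → (φ(2),φ(6)) = (0,4) ∈ E(G2) ✓
  (5,6) → (φ(5),φ(6)) = (1,4) ∈ E(G2) ✓
All 6 edges of G1 map to edges of G2, and |E(G1)| = |E(G2)| = 6, so φ is a bijection on edges as well as vertices. Hence G1 ≅ G2.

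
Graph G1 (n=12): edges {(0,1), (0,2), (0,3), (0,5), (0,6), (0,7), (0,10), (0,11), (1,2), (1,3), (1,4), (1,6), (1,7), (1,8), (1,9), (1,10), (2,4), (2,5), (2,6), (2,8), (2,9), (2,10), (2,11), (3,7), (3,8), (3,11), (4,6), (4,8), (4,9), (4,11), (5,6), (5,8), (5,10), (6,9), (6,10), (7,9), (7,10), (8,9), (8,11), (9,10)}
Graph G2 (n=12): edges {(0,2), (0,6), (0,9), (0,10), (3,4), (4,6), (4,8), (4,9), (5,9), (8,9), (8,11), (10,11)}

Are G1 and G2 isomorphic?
No, not isomorphic

The graphs are NOT isomorphic.

Connected components of G1: 1 component(s) with vertex sets [[0, 1, 2, 3, 4, 5, 6, 7, 8, 9, 10, 11]], sizes [12].
Connected components of G2: 3 component(s) with vertex sets [[1], [7], [0, 2, 3, 4, 5, 6, 8, 9, 10, 11]], sizes [1, 1, 10].
The number of connected components (and the multiset of component sizes) is an isomorphism invariant — an isomorphism maps each component of G1 bijectively onto a component of G2. Since G1 has 1 component(s) and G2 has 3, they cannot be isomorphic.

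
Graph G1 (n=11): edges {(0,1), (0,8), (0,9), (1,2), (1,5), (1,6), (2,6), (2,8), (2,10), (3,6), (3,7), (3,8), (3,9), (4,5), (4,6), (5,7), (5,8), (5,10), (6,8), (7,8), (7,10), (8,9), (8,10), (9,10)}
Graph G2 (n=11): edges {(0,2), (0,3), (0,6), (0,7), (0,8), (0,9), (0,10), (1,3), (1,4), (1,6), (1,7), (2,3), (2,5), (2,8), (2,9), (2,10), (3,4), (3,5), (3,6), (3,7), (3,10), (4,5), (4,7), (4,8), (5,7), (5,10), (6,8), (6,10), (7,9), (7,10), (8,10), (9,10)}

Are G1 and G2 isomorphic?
No, not isomorphic

The graphs are NOT isomorphic.

Degrees in G1: deg(0)=3, deg(1)=4, deg(2)=4, deg(3)=4, deg(4)=2, deg(5)=5, deg(6)=5, deg(7)=4, deg(8)=8, deg(9)=4, deg(10)=5.
Sorted degree sequence of G1: [8, 5, 5, 5, 4, 4, 4, 4, 4, 3, 2].
Degrees in G2: deg(0)=7, deg(1)=4, deg(2)=6, deg(3)=8, deg(4)=5, deg(5)=5, deg(6)=5, deg(7)=7, deg(8)=5, deg(9)=4, deg(10)=8.
Sorted degree sequence of G2: [8, 8, 7, 7, 6, 5, 5, 5, 5, 4, 4].
The (sorted) degree sequence is an isomorphism invariant, so since G1 and G2 have different degree sequences they cannot be isomorphic.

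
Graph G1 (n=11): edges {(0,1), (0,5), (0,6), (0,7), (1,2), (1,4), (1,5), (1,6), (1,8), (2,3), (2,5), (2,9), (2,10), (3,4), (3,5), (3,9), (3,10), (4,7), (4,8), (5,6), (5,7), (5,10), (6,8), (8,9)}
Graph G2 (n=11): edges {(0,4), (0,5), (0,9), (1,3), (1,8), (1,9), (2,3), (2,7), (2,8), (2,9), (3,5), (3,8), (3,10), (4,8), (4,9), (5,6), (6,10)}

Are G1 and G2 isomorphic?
No, not isomorphic

The graphs are NOT isomorphic.

Counting triangles (3-cliques): G1 has 13, G2 has 3.
Triangle count is an isomorphism invariant, so differing triangle counts rule out isomorphism.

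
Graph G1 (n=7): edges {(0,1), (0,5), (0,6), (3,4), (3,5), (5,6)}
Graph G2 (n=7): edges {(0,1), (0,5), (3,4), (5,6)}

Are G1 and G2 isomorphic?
No, not isomorphic

The graphs are NOT isomorphic.

Counting edges: G1 has 6 edge(s); G2 has 4 edge(s).
Edge count is an isomorphism invariant (a bijection on vertices induces a bijection on edges), so differing edge counts rule out isomorphism.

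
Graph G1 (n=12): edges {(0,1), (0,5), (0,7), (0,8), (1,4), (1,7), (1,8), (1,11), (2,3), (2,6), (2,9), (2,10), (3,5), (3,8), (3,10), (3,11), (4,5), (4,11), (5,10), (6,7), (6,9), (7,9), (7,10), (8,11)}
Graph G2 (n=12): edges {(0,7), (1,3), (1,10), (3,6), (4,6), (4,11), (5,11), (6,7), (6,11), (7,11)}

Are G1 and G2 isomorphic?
No, not isomorphic

The graphs are NOT isomorphic.

Connected components of G1: 1 component(s) with vertex sets [[0, 1, 2, 3, 4, 5, 6, 7, 8, 9, 10, 11]], sizes [12].
Connected components of G2: 4 component(s) with vertex sets [[2], [8], [9], [0, 1, 3, 4, 5, 6, 7, 10, 11]], sizes [1, 1, 1, 9].
The number of connected components (and the multiset of component sizes) is an isomorphism invariant — an isomorphism maps each component of G1 bijectively onto a component of G2. Since G1 has 1 component(s) and G2 has 4, they cannot be isomorphic.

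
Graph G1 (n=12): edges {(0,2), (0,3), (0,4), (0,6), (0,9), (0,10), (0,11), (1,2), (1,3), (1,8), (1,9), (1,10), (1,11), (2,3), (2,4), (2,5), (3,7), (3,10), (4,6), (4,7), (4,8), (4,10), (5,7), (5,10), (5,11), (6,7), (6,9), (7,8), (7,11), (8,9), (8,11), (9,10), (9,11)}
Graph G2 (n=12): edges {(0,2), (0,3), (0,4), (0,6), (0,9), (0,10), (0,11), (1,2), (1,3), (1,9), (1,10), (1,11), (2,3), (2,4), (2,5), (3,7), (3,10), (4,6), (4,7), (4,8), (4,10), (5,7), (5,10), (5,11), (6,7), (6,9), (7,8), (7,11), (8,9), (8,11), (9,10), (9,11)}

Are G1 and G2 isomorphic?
No, not isomorphic

The graphs are NOT isomorphic.

Counting edges: G1 has 33 edge(s); G2 has 32 edge(s).
Edge count is an isomorphism invariant (a bijection on vertices induces a bijection on edges), so differing edge counts rule out isomorphism.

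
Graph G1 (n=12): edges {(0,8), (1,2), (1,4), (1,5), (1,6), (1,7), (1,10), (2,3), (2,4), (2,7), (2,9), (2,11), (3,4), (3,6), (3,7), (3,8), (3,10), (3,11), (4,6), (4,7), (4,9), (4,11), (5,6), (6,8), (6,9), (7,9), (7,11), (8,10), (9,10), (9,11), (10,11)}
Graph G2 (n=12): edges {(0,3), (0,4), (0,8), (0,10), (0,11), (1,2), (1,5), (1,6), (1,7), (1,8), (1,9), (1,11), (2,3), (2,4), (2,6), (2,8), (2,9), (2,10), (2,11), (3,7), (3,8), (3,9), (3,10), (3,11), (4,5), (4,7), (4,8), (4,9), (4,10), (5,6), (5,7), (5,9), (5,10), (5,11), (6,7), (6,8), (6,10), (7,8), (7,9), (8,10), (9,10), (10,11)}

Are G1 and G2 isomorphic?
No, not isomorphic

The graphs are NOT isomorphic.

Counting triangles (3-cliques): G1 has 27, G2 has 50.
Triangle count is an isomorphism invariant, so differing triangle counts rule out isomorphism.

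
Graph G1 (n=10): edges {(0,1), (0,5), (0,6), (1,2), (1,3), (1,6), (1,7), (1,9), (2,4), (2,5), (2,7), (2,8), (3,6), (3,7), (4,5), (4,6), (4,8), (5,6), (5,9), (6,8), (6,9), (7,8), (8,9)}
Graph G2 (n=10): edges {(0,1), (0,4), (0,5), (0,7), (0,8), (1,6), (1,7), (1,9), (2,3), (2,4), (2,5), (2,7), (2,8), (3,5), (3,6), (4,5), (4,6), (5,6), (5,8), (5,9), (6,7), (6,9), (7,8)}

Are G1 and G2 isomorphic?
Yes, isomorphic

The graphs are isomorphic.
One valid mapping φ: V(G1) → V(G2): 0→3, 1→6, 2→7, 3→9, 4→8, 5→2, 6→5, 7→1, 8→0, 9→4

Verify φ preserves adjacency — for each edge of G1, its image is an edge of G2:
  (0,1) → (φ(0),φ(1)) = (3,6) ∈ E(G2) ✓
  (0,5) → (φ(0),φ(5)) = (2,3) ∈ E(G2) ✓
  (0,6) → (φ(0),φ(6)) = (3,5) ∈ E(G2) ✓
  (1,2) → (φ(1),φ(2)) = (6,7) ∈ E(G2) ✓
  (1,3) → (φ(1),φ(3)) = (6,9) ∈ E(G2) ✓
  (1,6) → (φ(1),φ(6)) = (5,6) ∈ E(G2) ✓
  (1,7) → (φ(1),φ(7)) = (1,6) ∈ E(G2) ✓
  (1,9) → (φ(1),φ(9)) = (4,6) ∈ E(G2) ✓
  (2,4) → (φ(2),φ(4)) = (7,8) ∈ E(G2) ✓
  (2,5) → (φ(2),φ(5)) = (2,7) ∈ E(G2) ✓
  (2,7) → (φ(2),φ(7)) = (1,7) ∈ E(G2) ✓
  (2,8) → (φ(2),φ(8)) = (0,7) ∈ E(G2) ✓
  (3,6) → (φ(3),φ(6)) = (5,9) ∈ E(G2) ✓
  (3,7) → (φ(3),φ(7)) = (1,9) ∈ E(G2) ✓
  (4,5) → (φ(4),φ(5)) = (2,8) ∈ E(G2) ✓
  (4,6) → (φ(4),φ(6)) = (5,8) ∈ E(G2) ✓
  (4,8) → (φ(4),φ(8)) = (0,8) ∈ E(G2) ✓
  (5,6) → (φ(5),φ(6)) = (2,5) ∈ E(G2) ✓
  (5,9) → (φ(5),φ(9)) = (2,4) ∈ E(G2) ✓
  (6,8) → (φ(6),φ(8)) = (0,5) ∈ E(G2) ✓
  (6,9) → (φ(6),φ(9)) = (4,5) ∈ E(G2) ✓
  (7,8) → (φ(7),φ(8)) = (0,1) ∈ E(G2) ✓
  (8,9) → (φ(8),φ(9)) = (0,4) ∈ E(G2) ✓
All 23 edges of G1 map to edges of G2, and |E(G1)| = |E(G2)| = 23, so φ is a bijection on edges as well as vertices. Hence G1 ≅ G2.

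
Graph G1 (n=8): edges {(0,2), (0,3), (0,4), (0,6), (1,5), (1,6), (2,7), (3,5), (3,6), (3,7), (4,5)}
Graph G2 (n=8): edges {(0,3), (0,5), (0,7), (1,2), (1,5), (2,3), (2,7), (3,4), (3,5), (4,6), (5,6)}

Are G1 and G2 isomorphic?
Yes, isomorphic

The graphs are isomorphic.
One valid mapping φ: V(G1) → V(G2): 0→5, 1→7, 2→6, 3→3, 4→1, 5→2, 6→0, 7→4

Verify φ preserves adjacency — for each edge of G1, its image is an edge of G2:
  (0,2) → (φ(0),φ(2)) = (5,6) ∈ E(G2) ✓
  (0,3) → (φ(0),φ(3)) = (3,5) ∈ E(G2) ✓
  (0,4) → (φ(0),φ(4)) = (1,5) ∈ E(G2) ✓
  (0,6) → (φ(0),φ(6)) = (0,5) ∈ E(G2) ✓
  (1,5) → (φ(1),φ(5)) = (2,7) ∈ E(G2) ✓
  (1,6) → (φ(1),φ(6)) = (0,7) ∈ E(G2) ✓
  (2,7) → (φ(2),φ(7)) = (4,6) ∈ E(G2) ✓
  (3,5) → (φ(3),φ(5)) = (2,3) ∈ E(G2) ✓
  (3,6) → (φ(3),φ(6)) = (0,3) ∈ E(G2) ✓
  (3,7) → (φ(3),φ(7)) = (3,4) ∈ E(G2) ✓
  (4,5) → (φ(4),φ(5)) = (1,2) ∈ E(G2) ✓
All 11 edges of G1 map to edges of G2, and |E(G1)| = |E(G2)| = 11, so φ is a bijection on edges as well as vertices. Hence G1 ≅ G2.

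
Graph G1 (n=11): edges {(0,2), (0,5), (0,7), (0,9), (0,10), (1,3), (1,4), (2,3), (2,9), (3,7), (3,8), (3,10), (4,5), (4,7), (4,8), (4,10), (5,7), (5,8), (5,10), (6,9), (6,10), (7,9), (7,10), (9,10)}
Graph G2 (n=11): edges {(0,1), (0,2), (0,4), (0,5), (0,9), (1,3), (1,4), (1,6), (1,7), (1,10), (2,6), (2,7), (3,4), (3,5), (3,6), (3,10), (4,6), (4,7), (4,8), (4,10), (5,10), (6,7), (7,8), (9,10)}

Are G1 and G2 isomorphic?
Yes, isomorphic

The graphs are isomorphic.
One valid mapping φ: V(G1) → V(G2): 0→6, 1→9, 2→2, 3→0, 4→10, 5→3, 6→8, 7→1, 8→5, 9→7, 10→4

Verify φ preserves adjacency — for each edge of G1, its image is an edge of G2:
  (0,2) → (φ(0),φ(2)) = (2,6) ∈ E(G2) ✓
  (0,5) → (φ(0),φ(5)) = (3,6) ∈ E(G2) ✓
  (0,7) → (φ(0),φ(7)) = (1,6) ∈ E(G2) ✓
  (0,9) → (φ(0),φ(9)) = (6,7) ∈ E(G2) ✓
  (0,10) → (φ(0),φ(10)) = (4,6) ∈ E(G2) ✓
  (1,3) → (φ(1),φ(3)) = (0,9) ∈ E(G2) ✓
  (1,4) → (φ(1),φ(4)) = (9,10) ∈ E(G2) ✓
  (2,3) → (φ(2),φ(3)) = (0,2) ∈ E(G2) ✓
  (2,9) → (φ(2),φ(9)) = (2,7) ∈ E(G2) ✓
  (3,7) → (φ(3),φ(7)) = (0,1) ∈ E(G2) ✓
  (3,8) → (φ(3),φ(8)) = (0,5) ∈ E(G2) ✓
  (3,10) → (φ(3),φ(10)) = (0,4) ∈ E(G2) ✓
  (4,5) → (φ(4),φ(5)) = (3,10) ∈ E(G2) ✓
  (4,7) → (φ(4),φ(7)) = (1,10) ∈ E(G2) ✓
  (4,8) → (φ(4),φ(8)) = (5,10) ∈ E(G2) ✓
  (4,10) → (φ(4),φ(10)) = (4,10) ∈ E(G2) ✓
  (5,7) → (φ(5),φ(7)) = (1,3) ∈ E(G2) ✓
  (5,8) → (φ(5),φ(8)) = (3,5) ∈ E(G2) ✓
  (5,10) → (φ(5),φ(10)) = (3,4) ∈ E(G2) ✓
  (6,9) → (φ(6),φ(9)) = (7,8) ∈ E(G2) ✓
  (6,10) → (φ(6),φ(10)) = (4,8) ∈ E(G2) ✓
  (7,9) → (φ(7),φ(9)) = (1,7) ∈ E(G2) ✓
  (7,10) → (φ(7),φ(10)) = (1,4) ∈ E(G2) ✓
  (9,10) → (φ(9),φ(10)) = (4,7) ∈ E(G2) ✓
All 24 edges of G1 map to edges of G2, and |E(G1)| = |E(G2)| = 24, so φ is a bijection on edges as well as vertices. Hence G1 ≅ G2.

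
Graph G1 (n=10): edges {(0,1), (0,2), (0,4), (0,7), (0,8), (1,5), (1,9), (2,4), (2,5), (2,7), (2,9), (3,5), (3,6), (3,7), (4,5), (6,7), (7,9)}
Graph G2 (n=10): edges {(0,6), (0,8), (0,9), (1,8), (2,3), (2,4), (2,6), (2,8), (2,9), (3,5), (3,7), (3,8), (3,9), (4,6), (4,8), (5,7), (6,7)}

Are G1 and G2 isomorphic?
Yes, isomorphic

The graphs are isomorphic.
One valid mapping φ: V(G1) → V(G2): 0→8, 1→0, 2→2, 3→7, 4→4, 5→6, 6→5, 7→3, 8→1, 9→9

Verify φ preserves adjacency — for each edge of G1, its image is an edge of G2:
  (0,1) → (φ(0),φ(1)) = (0,8) ∈ E(G2) ✓
  (0,2) → (φ(0),φ(2)) = (2,8) ∈ E(G2) ✓
  (0,4) → (φ(0),φ(4)) = (4,8) ∈ E(G2) ✓
  (0,7) → (φ(0),φ(7)) = (3,8) ∈ E(G2) ✓
  (0,8) → (φ(0),φ(8)) = (1,8) ∈ E(G2) ✓
  (1,5) → (φ(1),φ(5)) = (0,6) ∈ E(G2) ✓
  (1,9) → (φ(1),φ(9)) = (0,9) ∈ E(G2) ✓
  (2,4) → (φ(2),φ(4)) = (2,4) ∈ E(G2) ✓
  (2,5) → (φ(2),φ(5)) = (2,6) ∈ E(G2) ✓
  (2,7) → (φ(2),φ(7)) = (2,3) ∈ E(G2) ✓
  (2,9) → (φ(2),φ(9)) = (2,9) ∈ E(G2) ✓
  (3,5) → (φ(3),φ(5)) = (6,7) ∈ E(G2) ✓
  (3,6) → (φ(3),φ(6)) = (5,7) ∈ E(G2) ✓
  (3,7) → (φ(3),φ(7)) = (3,7) ∈ E(G2) ✓
  (4,5) → (φ(4),φ(5)) = (4,6) ∈ E(G2) ✓
  (6,7) → (φ(6),φ(7)) = (3,5) ∈ E(G2) ✓
  (7,9) → (φ(7),φ(9)) = (3,9) ∈ E(G2) ✓
All 17 edges of G1 map to edges of G2, and |E(G1)| = |E(G2)| = 17, so φ is a bijection on edges as well as vertices. Hence G1 ≅ G2.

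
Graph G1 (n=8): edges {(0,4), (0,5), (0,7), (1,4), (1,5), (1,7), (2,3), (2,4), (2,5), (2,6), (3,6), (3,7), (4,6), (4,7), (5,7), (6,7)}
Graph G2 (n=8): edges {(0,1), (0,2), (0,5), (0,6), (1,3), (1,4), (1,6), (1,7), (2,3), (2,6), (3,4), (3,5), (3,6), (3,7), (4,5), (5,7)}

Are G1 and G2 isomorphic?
Yes, isomorphic

The graphs are isomorphic.
One valid mapping φ: V(G1) → V(G2): 0→7, 1→4, 2→0, 3→2, 4→1, 5→5, 6→6, 7→3

Verify φ preserves adjacency — for each edge of G1, its image is an edge of G2:
  (0,4) → (φ(0),φ(4)) = (1,7) ∈ E(G2) ✓
  (0,5) → (φ(0),φ(5)) = (5,7) ∈ E(G2) ✓
  (0,7) → (φ(0),φ(7)) = (3,7) ∈ E(G2) ✓
  (1,4) → (φ(1),φ(4)) = (1,4) ∈ E(G2) ✓
  (1,5) → (φ(1),φ(5)) = (4,5) ∈ E(G2) ✓
  (1,7) → (φ(1),φ(7)) = (3,4) ∈ E(G2) ✓
  (2,3) → (φ(2),φ(3)) = (0,2) ∈ E(G2) ✓
  (2,4) → (φ(2),φ(4)) = (0,1) ∈ E(G2) ✓
  (2,5) → (φ(2),φ(5)) = (0,5) ∈ E(G2) ✓
  (2,6) → (φ(2),φ(6)) = (0,6) ∈ E(G2) ✓
  (3,6) → (φ(3),φ(6)) = (2,6) ∈ E(G2) ✓
  (3,7) → (φ(3),φ(7)) = (2,3) ∈ E(G2) ✓
  (4,6) → (φ(4),φ(6)) = (1,6) ∈ E(G2) ✓
  (4,7) → (φ(4),φ(7)) = (1,3) ∈ E(G2) ✓
  (5,7) → (φ(5),φ(7)) = (3,5) ∈ E(G2) ✓
  (6,7) → (φ(6),φ(7)) = (3,6) ∈ E(G2) ✓
All 16 edges of G1 map to edges of G2, and |E(G1)| = |E(G2)| = 16, so φ is a bijection on edges as well as vertices. Hence G1 ≅ G2.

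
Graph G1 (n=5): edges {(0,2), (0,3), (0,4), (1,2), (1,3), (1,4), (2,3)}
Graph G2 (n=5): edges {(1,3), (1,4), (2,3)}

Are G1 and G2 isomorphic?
No, not isomorphic

The graphs are NOT isomorphic.

Connected components of G1: 1 component(s) with vertex sets [[0, 1, 2, 3, 4]], sizes [5].
Connected components of G2: 2 component(s) with vertex sets [[0], [1, 2, 3, 4]], sizes [1, 4].
The number of connected components (and the multiset of component sizes) is an isomorphism invariant — an isomorphism maps each component of G1 bijectively onto a component of G2. Since G1 has 1 component(s) and G2 has 2, they cannot be isomorphic.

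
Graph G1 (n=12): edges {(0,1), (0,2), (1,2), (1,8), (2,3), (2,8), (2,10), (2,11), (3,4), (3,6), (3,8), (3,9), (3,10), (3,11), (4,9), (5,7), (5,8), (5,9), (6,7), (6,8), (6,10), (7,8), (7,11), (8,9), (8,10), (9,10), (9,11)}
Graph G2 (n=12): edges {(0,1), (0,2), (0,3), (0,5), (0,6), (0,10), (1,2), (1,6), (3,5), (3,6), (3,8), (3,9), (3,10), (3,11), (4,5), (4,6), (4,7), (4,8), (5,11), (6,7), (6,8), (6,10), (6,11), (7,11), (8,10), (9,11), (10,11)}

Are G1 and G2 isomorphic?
Yes, isomorphic

The graphs are isomorphic.
One valid mapping φ: V(G1) → V(G2): 0→2, 1→1, 2→0, 3→3, 4→9, 5→7, 6→8, 7→4, 8→6, 9→11, 10→10, 11→5

Verify φ preserves adjacency — for each edge of G1, its image is an edge of G2:
  (0,1) → (φ(0),φ(1)) = (1,2) ∈ E(G2) ✓
  (0,2) → (φ(0),φ(2)) = (0,2) ∈ E(G2) ✓
  (1,2) → (φ(1),φ(2)) = (0,1) ∈ E(G2) ✓
  (1,8) → (φ(1),φ(8)) = (1,6) ∈ E(G2) ✓
  (2,3) → (φ(2),φ(3)) = (0,3) ∈ E(G2) ✓
  (2,8) → (φ(2),φ(8)) = (0,6) ∈ E(G2) ✓
  (2,10) → (φ(2),φ(10)) = (0,10) ∈ E(G2) ✓
  (2,11) → (φ(2),φ(11)) = (0,5) ∈ E(G2) ✓
  (3,4) → (φ(3),φ(4)) = (3,9) ∈ E(G2) ✓
  (3,6) → (φ(3),φ(6)) = (3,8) ∈ E(G2) ✓
  (3,8) → (φ(3),φ(8)) = (3,6) ∈ E(G2) ✓
  (3,9) → (φ(3),φ(9)) = (3,11) ∈ E(G2) ✓
  (3,10) → (φ(3),φ(10)) = (3,10) ∈ E(G2) ✓
  (3,11) → (φ(3),φ(11)) = (3,5) ∈ E(G2) ✓
  (4,9) → (φ(4),φ(9)) = (9,11) ∈ E(G2) ✓
  (5,7) → (φ(5),φ(7)) = (4,7) ∈ E(G2) ✓
  (5,8) → (φ(5),φ(8)) = (6,7) ∈ E(G2) ✓
  (5,9) → (φ(5),φ(9)) = (7,11) ∈ E(G2) ✓
  (6,7) → (φ(6),φ(7)) = (4,8) ∈ E(G2) ✓
  (6,8) → (φ(6),φ(8)) = (6,8) ∈ E(G2) ✓
  (6,10) → (φ(6),φ(10)) = (8,10) ∈ E(G2) ✓
  (7,8) → (φ(7),φ(8)) = (4,6) ∈ E(G2) ✓
  (7,11) → (φ(7),φ(11)) = (4,5) ∈ E(G2) ✓
  (8,9) → (φ(8),φ(9)) = (6,11) ∈ E(G2) ✓
  (8,10) → (φ(8),φ(10)) = (6,10) ∈ E(G2) ✓
  (9,10) → (φ(9),φ(10)) = (10,11) ∈ E(G2) ✓
  (9,11) → (φ(9),φ(11)) = (5,11) ∈ E(G2) ✓
All 27 edges of G1 map to edges of G2, and |E(G1)| = |E(G2)| = 27, so φ is a bijection on edges as well as vertices. Hence G1 ≅ G2.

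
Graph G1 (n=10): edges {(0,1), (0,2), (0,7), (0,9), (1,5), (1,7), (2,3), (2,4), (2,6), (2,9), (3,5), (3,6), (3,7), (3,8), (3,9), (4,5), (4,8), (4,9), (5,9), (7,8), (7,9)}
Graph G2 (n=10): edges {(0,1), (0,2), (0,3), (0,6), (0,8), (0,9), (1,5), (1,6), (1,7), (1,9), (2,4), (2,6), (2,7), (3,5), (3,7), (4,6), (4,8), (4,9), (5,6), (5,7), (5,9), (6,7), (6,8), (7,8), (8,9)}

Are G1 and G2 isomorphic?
No, not isomorphic

The graphs are NOT isomorphic.

Counting triangles (3-cliques): G1 has 10, G2 has 16.
Triangle count is an isomorphism invariant, so differing triangle counts rule out isomorphism.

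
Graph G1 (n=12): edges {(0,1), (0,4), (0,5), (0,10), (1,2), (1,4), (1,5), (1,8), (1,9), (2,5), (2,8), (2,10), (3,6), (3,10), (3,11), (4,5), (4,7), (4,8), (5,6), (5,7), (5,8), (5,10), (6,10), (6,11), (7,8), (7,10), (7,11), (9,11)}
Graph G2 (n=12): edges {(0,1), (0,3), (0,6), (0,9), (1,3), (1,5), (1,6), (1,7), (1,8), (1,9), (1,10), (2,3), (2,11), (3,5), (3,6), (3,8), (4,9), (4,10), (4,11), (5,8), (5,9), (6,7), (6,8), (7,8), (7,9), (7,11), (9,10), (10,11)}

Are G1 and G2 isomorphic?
Yes, isomorphic

The graphs are isomorphic.
One valid mapping φ: V(G1) → V(G2): 0→5, 1→3, 2→0, 3→4, 4→8, 5→1, 6→10, 7→7, 8→6, 9→2, 10→9, 11→11

Verify φ preserves adjacency — for each edge of G1, its image is an edge of G2:
  (0,1) → (φ(0),φ(1)) = (3,5) ∈ E(G2) ✓
  (0,4) → (φ(0),φ(4)) = (5,8) ∈ E(G2) ✓
  (0,5) → (φ(0),φ(5)) = (1,5) ∈ E(G2) ✓
  (0,10) → (φ(0),φ(10)) = (5,9) ∈ E(G2) ✓
  (1,2) → (φ(1),φ(2)) = (0,3) ∈ E(G2) ✓
  (1,4) → (φ(1),φ(4)) = (3,8) ∈ E(G2) ✓
  (1,5) → (φ(1),φ(5)) = (1,3) ∈ E(G2) ✓
  (1,8) → (φ(1),φ(8)) = (3,6) ∈ E(G2) ✓
  (1,9) → (φ(1),φ(9)) = (2,3) ∈ E(G2) ✓
  (2,5) → (φ(2),φ(5)) = (0,1) ∈ E(G2) ✓
  (2,8) → (φ(2),φ(8)) = (0,6) ∈ E(G2) ✓
  (2,10) → (φ(2),φ(10)) = (0,9) ∈ E(G2) ✓
  (3,6) → (φ(3),φ(6)) = (4,10) ∈ E(G2) ✓
  (3,10) → (φ(3),φ(10)) = (4,9) ∈ E(G2) ✓
  (3,11) → (φ(3),φ(11)) = (4,11) ∈ E(G2) ✓
  (4,5) → (φ(4),φ(5)) = (1,8) ∈ E(G2) ✓
  (4,7) → (φ(4),φ(7)) = (7,8) ∈ E(G2) ✓
  (4,8) → (φ(4),φ(8)) = (6,8) ∈ E(G2) ✓
  (5,6) → (φ(5),φ(6)) = (1,10) ∈ E(G2) ✓
  (5,7) → (φ(5),φ(7)) = (1,7) ∈ E(G2) ✓
  (5,8) → (φ(5),φ(8)) = (1,6) ∈ E(G2) ✓
  (5,10) → (φ(5),φ(10)) = (1,9) ∈ E(G2) ✓
  (6,10) → (φ(6),φ(10)) = (9,10) ∈ E(G2) ✓
  (6,11) → (φ(6),φ(11)) = (10,11) ∈ E(G2) ✓
  (7,8) → (φ(7),φ(8)) = (6,7) ∈ E(G2) ✓
  (7,10) → (φ(7),φ(10)) = (7,9) ∈ E(G2) ✓
  (7,11) → (φ(7),φ(11)) = (7,11) ∈ E(G2) ✓
  (9,11) → (φ(9),φ(11)) = (2,11) ∈ E(G2) ✓
All 28 edges of G1 map to edges of G2, and |E(G1)| = |E(G2)| = 28, so φ is a bijection on edges as well as vertices. Hence G1 ≅ G2.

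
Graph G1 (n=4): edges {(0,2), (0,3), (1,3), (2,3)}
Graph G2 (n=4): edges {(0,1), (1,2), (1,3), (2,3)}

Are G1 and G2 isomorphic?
Yes, isomorphic

The graphs are isomorphic.
One valid mapping φ: V(G1) → V(G2): 0→3, 1→0, 2→2, 3→1

Verify φ preserves adjacency — for each edge of G1, its image is an edge of G2:
  (0,2) → (φ(0),φ(2)) = (2,3) ∈ E(G2) ✓
  (0,3) → (φ(0),φ(3)) = (1,3) ∈ E(G2) ✓
  (1,3) → (φ(1),φ(3)) = (0,1) ∈ E(G2) ✓
  (2,3) → (φ(2),φ(3)) = (1,2) ∈ E(G2) ✓
All 4 edges of G1 map to edges of G2, and |E(G1)| = |E(G2)| = 4, so φ is a bijection on edges as well as vertices. Hence G1 ≅ G2.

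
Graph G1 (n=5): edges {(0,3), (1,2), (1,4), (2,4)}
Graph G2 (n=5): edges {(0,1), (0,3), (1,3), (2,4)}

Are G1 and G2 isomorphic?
Yes, isomorphic

The graphs are isomorphic.
One valid mapping φ: V(G1) → V(G2): 0→4, 1→1, 2→3, 3→2, 4→0

Verify φ preserves adjacency — for each edge of G1, its image is an edge of G2:
  (0,3) → (φ(0),φ(3)) = (2,4) ∈ E(G2) ✓
  (1,2) → (φ(1),φ(2)) = (1,3) ∈ E(G2) ✓
  (1,4) → (φ(1),φ(4)) = (0,1) ∈ E(G2) ✓
  (2,4) → (φ(2),φ(4)) = (0,3) ∈ E(G2) ✓
All 4 edges of G1 map to edges of G2, and |E(G1)| = |E(G2)| = 4, so φ is a bijection on edges as well as vertices. Hence G1 ≅ G2.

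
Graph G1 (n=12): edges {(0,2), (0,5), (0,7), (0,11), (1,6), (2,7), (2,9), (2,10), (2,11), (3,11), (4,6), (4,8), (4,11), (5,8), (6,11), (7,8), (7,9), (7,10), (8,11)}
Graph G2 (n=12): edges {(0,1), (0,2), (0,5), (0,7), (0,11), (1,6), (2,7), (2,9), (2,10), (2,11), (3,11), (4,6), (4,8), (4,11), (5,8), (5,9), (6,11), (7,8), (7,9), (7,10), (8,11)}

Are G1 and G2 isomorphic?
No, not isomorphic

The graphs are NOT isomorphic.

Counting edges: G1 has 19 edge(s); G2 has 21 edge(s).
Edge count is an isomorphism invariant (a bijection on vertices induces a bijection on edges), so differing edge counts rule out isomorphism.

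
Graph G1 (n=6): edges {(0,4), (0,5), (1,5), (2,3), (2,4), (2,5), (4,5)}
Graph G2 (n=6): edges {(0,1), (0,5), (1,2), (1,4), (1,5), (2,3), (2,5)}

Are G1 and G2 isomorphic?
Yes, isomorphic

The graphs are isomorphic.
One valid mapping φ: V(G1) → V(G2): 0→0, 1→4, 2→2, 3→3, 4→5, 5→1

Verify φ preserves adjacency — for each edge of G1, its image is an edge of G2:
  (0,4) → (φ(0),φ(4)) = (0,5) ∈ E(G2) ✓
  (0,5) → (φ(0),φ(5)) = (0,1) ∈ E(G2) ✓
  (1,5) → (φ(1),φ(5)) = (1,4) ∈ E(G2) ✓
  (2,3) → (φ(2),φ(3)) = (2,3) ∈ E(G2) ✓
  (2,4) → (φ(2),φ(4)) = (2,5) ∈ E(G2) ✓
  (2,5) → (φ(2),φ(5)) = (1,2) ∈ E(G2) ✓
  (4,5) → (φ(4),φ(5)) = (1,5) ∈ E(G2) ✓
All 7 edges of G1 map to edges of G2, and |E(G1)| = |E(G2)| = 7, so φ is a bijection on edges as well as vertices. Hence G1 ≅ G2.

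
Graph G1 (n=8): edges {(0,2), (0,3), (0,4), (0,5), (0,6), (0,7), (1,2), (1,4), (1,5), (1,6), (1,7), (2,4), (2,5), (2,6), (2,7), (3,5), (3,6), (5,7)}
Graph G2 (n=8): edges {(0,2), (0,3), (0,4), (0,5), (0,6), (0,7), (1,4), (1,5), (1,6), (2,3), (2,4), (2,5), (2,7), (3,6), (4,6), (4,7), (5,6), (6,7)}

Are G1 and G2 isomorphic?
Yes, isomorphic

The graphs are isomorphic.
One valid mapping φ: V(G1) → V(G2): 0→6, 1→2, 2→0, 3→1, 4→3, 5→4, 6→5, 7→7

Verify φ preserves adjacency — for each edge of G1, its image is an edge of G2:
  (0,2) → (φ(0),φ(2)) = (0,6) ∈ E(G2) ✓
  (0,3) → (φ(0),φ(3)) = (1,6) ∈ E(G2) ✓
  (0,4) → (φ(0),φ(4)) = (3,6) ∈ E(G2) ✓
  (0,5) → (φ(0),φ(5)) = (4,6) ∈ E(G2) ✓
  (0,6) → (φ(0),φ(6)) = (5,6) ∈ E(G2) ✓
  (0,7) → (φ(0),φ(7)) = (6,7) ∈ E(G2) ✓
  (1,2) → (φ(1),φ(2)) = (0,2) ∈ E(G2) ✓
  (1,4) → (φ(1),φ(4)) = (2,3) ∈ E(G2) ✓
  (1,5) → (φ(1),φ(5)) = (2,4) ∈ E(G2) ✓
  (1,6) → (φ(1),φ(6)) = (2,5) ∈ E(G2) ✓
  (1,7) → (φ(1),φ(7)) = (2,7) ∈ E(G2) ✓
  (2,4) → (φ(2),φ(4)) = (0,3) ∈ E(G2) ✓
  (2,5) → (φ(2),φ(5)) = (0,4) ∈ E(G2) ✓
  (2,6) → (φ(2),φ(6)) = (0,5) ∈ E(G2) ✓
  (2,7) → (φ(2),φ(7)) = (0,7) ∈ E(G2) ✓
  (3,5) → (φ(3),φ(5)) = (1,4) ∈ E(G2) ✓
  (3,6) → (φ(3),φ(6)) = (1,5) ∈ E(G2) ✓
  (5,7) → (φ(5),φ(7)) = (4,7) ∈ E(G2) ✓
All 18 edges of G1 map to edges of G2, and |E(G1)| = |E(G2)| = 18, so φ is a bijection on edges as well as vertices. Hence G1 ≅ G2.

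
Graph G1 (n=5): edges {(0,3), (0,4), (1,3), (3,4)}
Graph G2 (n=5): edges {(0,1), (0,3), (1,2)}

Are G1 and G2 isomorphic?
No, not isomorphic

The graphs are NOT isomorphic.

Degrees in G1: deg(0)=2, deg(1)=1, deg(2)=0, deg(3)=3, deg(4)=2.
Sorted degree sequence of G1: [3, 2, 2, 1, 0].
Degrees in G2: deg(0)=2, deg(1)=2, deg(2)=1, deg(3)=1, deg(4)=0.
Sorted degree sequence of G2: [2, 2, 1, 1, 0].
The (sorted) degree sequence is an isomorphism invariant, so since G1 and G2 have different degree sequences they cannot be isomorphic.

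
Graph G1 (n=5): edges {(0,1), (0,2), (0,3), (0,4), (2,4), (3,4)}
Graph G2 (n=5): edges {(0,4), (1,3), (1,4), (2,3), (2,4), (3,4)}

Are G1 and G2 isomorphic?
Yes, isomorphic

The graphs are isomorphic.
One valid mapping φ: V(G1) → V(G2): 0→4, 1→0, 2→1, 3→2, 4→3

Verify φ preserves adjacency — for each edge of G1, its image is an edge of G2:
  (0,1) → (φ(0),φ(1)) = (0,4) ∈ E(G2) ✓
  (0,2) → (φ(0),φ(2)) = (1,4) ∈ E(G2) ✓
  (0,3) → (φ(0),φ(3)) = (2,4) ∈ E(G2) ✓
  (0,4) → (φ(0),φ(4)) = (3,4) ∈ E(G2) ✓
  (2,4) → (φ(2),φ(4)) = (1,3) ∈ E(G2) ✓
  (3,4) → (φ(3),φ(4)) = (2,3) ∈ E(G2) ✓
All 6 edges of G1 map to edges of G2, and |E(G1)| = |E(G2)| = 6, so φ is a bijection on edges as well as vertices. Hence G1 ≅ G2.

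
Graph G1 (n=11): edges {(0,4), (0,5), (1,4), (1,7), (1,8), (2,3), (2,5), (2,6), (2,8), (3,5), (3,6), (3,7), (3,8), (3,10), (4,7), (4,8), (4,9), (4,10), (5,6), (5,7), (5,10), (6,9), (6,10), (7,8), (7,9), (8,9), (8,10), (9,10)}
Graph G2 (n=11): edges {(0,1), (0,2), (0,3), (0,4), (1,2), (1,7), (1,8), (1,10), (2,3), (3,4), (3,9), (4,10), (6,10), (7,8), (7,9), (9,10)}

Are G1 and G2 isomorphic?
No, not isomorphic

The graphs are NOT isomorphic.

Connected components of G1: 1 component(s) with vertex sets [[0, 1, 2, 3, 4, 5, 6, 7, 8, 9, 10]], sizes [11].
Connected components of G2: 2 component(s) with vertex sets [[5], [0, 1, 2, 3, 4, 6, 7, 8, 9, 10]], sizes [1, 10].
The number of connected components (and the multiset of component sizes) is an isomorphism invariant — an isomorphism maps each component of G1 bijectively onto a component of G2. Since G1 has 1 component(s) and G2 has 2, they cannot be isomorphic.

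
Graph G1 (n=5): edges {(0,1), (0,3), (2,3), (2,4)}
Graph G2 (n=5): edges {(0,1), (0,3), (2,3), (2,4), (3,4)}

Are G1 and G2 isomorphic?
No, not isomorphic

The graphs are NOT isomorphic.

Counting edges: G1 has 4 edge(s); G2 has 5 edge(s).
Edge count is an isomorphism invariant (a bijection on vertices induces a bijection on edges), so differing edge counts rule out isomorphism.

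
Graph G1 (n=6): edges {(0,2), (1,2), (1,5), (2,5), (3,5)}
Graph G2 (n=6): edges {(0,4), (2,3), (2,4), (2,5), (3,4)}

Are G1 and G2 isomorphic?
Yes, isomorphic

The graphs are isomorphic.
One valid mapping φ: V(G1) → V(G2): 0→5, 1→3, 2→2, 3→0, 4→1, 5→4

Verify φ preserves adjacency — for each edge of G1, its image is an edge of G2:
  (0,2) → (φ(0),φ(2)) = (2,5) ∈ E(G2) ✓
  (1,2) → (φ(1),φ(2)) = (2,3) ∈ E(G2) ✓
  (1,5) → (φ(1),φ(5)) = (3,4) ∈ E(G2) ✓
  (2,5) → (φ(2),φ(5)) = (2,4) ∈ E(G2) ✓
  (3,5) → (φ(3),φ(5)) = (0,4) ∈ E(G2) ✓
All 5 edges of G1 map to edges of G2, and |E(G1)| = |E(G2)| = 5, so φ is a bijection on edges as well as vertices. Hence G1 ≅ G2.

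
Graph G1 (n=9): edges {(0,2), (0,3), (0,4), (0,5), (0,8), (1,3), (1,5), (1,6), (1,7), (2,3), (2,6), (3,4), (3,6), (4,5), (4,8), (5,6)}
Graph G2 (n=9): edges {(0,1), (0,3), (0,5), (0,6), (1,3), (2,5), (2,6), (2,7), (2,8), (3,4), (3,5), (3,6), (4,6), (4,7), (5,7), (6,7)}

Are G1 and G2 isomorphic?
Yes, isomorphic

The graphs are isomorphic.
One valid mapping φ: V(G1) → V(G2): 0→3, 1→2, 2→4, 3→6, 4→0, 5→5, 6→7, 7→8, 8→1

Verify φ preserves adjacency — for each edge of G1, its image is an edge of G2:
  (0,2) → (φ(0),φ(2)) = (3,4) ∈ E(G2) ✓
  (0,3) → (φ(0),φ(3)) = (3,6) ∈ E(G2) ✓
  (0,4) → (φ(0),φ(4)) = (0,3) ∈ E(G2) ✓
  (0,5) → (φ(0),φ(5)) = (3,5) ∈ E(G2) ✓
  (0,8) → (φ(0),φ(8)) = (1,3) ∈ E(G2) ✓
  (1,3) → (φ(1),φ(3)) = (2,6) ∈ E(G2) ✓
  (1,5) → (φ(1),φ(5)) = (2,5) ∈ E(G2) ✓
  (1,6) → (φ(1),φ(6)) = (2,7) ∈ E(G2) ✓
  (1,7) → (φ(1),φ(7)) = (2,8) ∈ E(G2) ✓
  (2,3) → (φ(2),φ(3)) = (4,6) ∈ E(G2) ✓
  (2,6) → (φ(2),φ(6)) = (4,7) ∈ E(G2) ✓
  (3,4) → (φ(3),φ(4)) = (0,6) ∈ E(G2) ✓
  (3,6) → (φ(3),φ(6)) = (6,7) ∈ E(G2) ✓
  (4,5) → (φ(4),φ(5)) = (0,5) ∈ E(G2) ✓
  (4,8) → (φ(4),φ(8)) = (0,1) ∈ E(G2) ✓
  (5,6) → (φ(5),φ(6)) = (5,7) ∈ E(G2) ✓
All 16 edges of G1 map to edges of G2, and |E(G1)| = |E(G2)| = 16, so φ is a bijection on edges as well as vertices. Hence G1 ≅ G2.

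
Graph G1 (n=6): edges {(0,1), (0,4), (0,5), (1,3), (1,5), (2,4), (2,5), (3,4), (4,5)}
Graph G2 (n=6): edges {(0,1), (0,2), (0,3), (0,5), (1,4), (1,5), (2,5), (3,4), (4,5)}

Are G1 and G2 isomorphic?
Yes, isomorphic

The graphs are isomorphic.
One valid mapping φ: V(G1) → V(G2): 0→1, 1→4, 2→2, 3→3, 4→0, 5→5

Verify φ preserves adjacency — for each edge of G1, its image is an edge of G2:
  (0,1) → (φ(0),φ(1)) = (1,4) ∈ E(G2) ✓
  (0,4) → (φ(0),φ(4)) = (0,1) ∈ E(G2) ✓
  (0,5) → (φ(0),φ(5)) = (1,5) ∈ E(G2) ✓
  (1,3) → (φ(1),φ(3)) = (3,4) ∈ E(G2) ✓
  (1,5) → (φ(1),φ(5)) = (4,5) ∈ E(G2) ✓
  (2,4) → (φ(2),φ(4)) = (0,2) ∈ E(G2) ✓
  (2,5) → (φ(2),φ(5)) = (2,5) ∈ E(G2) ✓
  (3,4) → (φ(3),φ(4)) = (0,3) ∈ E(G2) ✓
  (4,5) → (φ(4),φ(5)) = (0,5) ∈ E(G2) ✓
All 9 edges of G1 map to edges of G2, and |E(G1)| = |E(G2)| = 9, so φ is a bijection on edges as well as vertices. Hence G1 ≅ G2.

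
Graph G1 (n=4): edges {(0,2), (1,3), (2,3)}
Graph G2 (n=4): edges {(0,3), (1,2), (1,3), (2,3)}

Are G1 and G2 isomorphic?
No, not isomorphic

The graphs are NOT isomorphic.

Counting triangles (3-cliques): G1 has 0, G2 has 1.
Triangle count is an isomorphism invariant, so differing triangle counts rule out isomorphism.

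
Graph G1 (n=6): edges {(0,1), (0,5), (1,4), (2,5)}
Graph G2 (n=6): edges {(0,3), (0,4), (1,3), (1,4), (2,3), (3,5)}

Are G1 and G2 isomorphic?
No, not isomorphic

The graphs are NOT isomorphic.

Degrees in G1: deg(0)=2, deg(1)=2, deg(2)=1, deg(3)=0, deg(4)=1, deg(5)=2.
Sorted degree sequence of G1: [2, 2, 2, 1, 1, 0].
Degrees in G2: deg(0)=2, deg(1)=2, deg(2)=1, deg(3)=4, deg(4)=2, deg(5)=1.
Sorted degree sequence of G2: [4, 2, 2, 2, 1, 1].
The (sorted) degree sequence is an isomorphism invariant, so since G1 and G2 have different degree sequences they cannot be isomorphic.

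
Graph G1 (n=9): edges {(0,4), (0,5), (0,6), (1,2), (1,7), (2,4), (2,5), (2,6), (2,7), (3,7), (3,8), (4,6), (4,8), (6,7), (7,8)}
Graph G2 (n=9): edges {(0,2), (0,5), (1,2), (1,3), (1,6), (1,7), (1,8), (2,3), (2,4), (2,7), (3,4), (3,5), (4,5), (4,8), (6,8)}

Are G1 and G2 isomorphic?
Yes, isomorphic

The graphs are isomorphic.
One valid mapping φ: V(G1) → V(G2): 0→5, 1→7, 2→2, 3→6, 4→4, 5→0, 6→3, 7→1, 8→8

Verify φ preserves adjacency — for each edge of G1, its image is an edge of G2:
  (0,4) → (φ(0),φ(4)) = (4,5) ∈ E(G2) ✓
  (0,5) → (φ(0),φ(5)) = (0,5) ∈ E(G2) ✓
  (0,6) → (φ(0),φ(6)) = (3,5) ∈ E(G2) ✓
  (1,2) → (φ(1),φ(2)) = (2,7) ∈ E(G2) ✓
  (1,7) → (φ(1),φ(7)) = (1,7) ∈ E(G2) ✓
  (2,4) → (φ(2),φ(4)) = (2,4) ∈ E(G2) ✓
  (2,5) → (φ(2),φ(5)) = (0,2) ∈ E(G2) ✓
  (2,6) → (φ(2),φ(6)) = (2,3) ∈ E(G2) ✓
  (2,7) → (φ(2),φ(7)) = (1,2) ∈ E(G2) ✓
  (3,7) → (φ(3),φ(7)) = (1,6) ∈ E(G2) ✓
  (3,8) → (φ(3),φ(8)) = (6,8) ∈ E(G2) ✓
  (4,6) → (φ(4),φ(6)) = (3,4) ∈ E(G2) ✓
  (4,8) → (φ(4),φ(8)) = (4,8) ∈ E(G2) ✓
  (6,7) → (φ(6),φ(7)) = (1,3) ∈ E(G2) ✓
  (7,8) → (φ(7),φ(8)) = (1,8) ∈ E(G2) ✓
All 15 edges of G1 map to edges of G2, and |E(G1)| = |E(G2)| = 15, so φ is a bijection on edges as well as vertices. Hence G1 ≅ G2.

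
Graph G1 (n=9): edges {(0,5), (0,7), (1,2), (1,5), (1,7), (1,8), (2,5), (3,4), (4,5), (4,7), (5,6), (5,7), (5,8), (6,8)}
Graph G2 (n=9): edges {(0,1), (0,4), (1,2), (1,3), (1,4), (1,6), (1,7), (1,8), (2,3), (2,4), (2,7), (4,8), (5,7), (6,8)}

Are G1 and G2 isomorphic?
Yes, isomorphic

The graphs are isomorphic.
One valid mapping φ: V(G1) → V(G2): 0→3, 1→4, 2→0, 3→5, 4→7, 5→1, 6→6, 7→2, 8→8

Verify φ preserves adjacency — for each edge of G1, its image is an edge of G2:
  (0,5) → (φ(0),φ(5)) = (1,3) ∈ E(G2) ✓
  (0,7) → (φ(0),φ(7)) = (2,3) ∈ E(G2) ✓
  (1,2) → (φ(1),φ(2)) = (0,4) ∈ E(G2) ✓
  (1,5) → (φ(1),φ(5)) = (1,4) ∈ E(G2) ✓
  (1,7) → (φ(1),φ(7)) = (2,4) ∈ E(G2) ✓
  (1,8) → (φ(1),φ(8)) = (4,8) ∈ E(G2) ✓
  (2,5) → (φ(2),φ(5)) = (0,1) ∈ E(G2) ✓
  (3,4) → (φ(3),φ(4)) = (5,7) ∈ E(G2) ✓
  (4,5) → (φ(4),φ(5)) = (1,7) ∈ E(G2) ✓
  (4,7) → (φ(4),φ(7)) = (2,7) ∈ E(G2) ✓
  (5,6) → (φ(5),φ(6)) = (1,6) ∈ E(G2) ✓
  (5,7) → (φ(5),φ(7)) = (1,2) ∈ E(G2) ✓
  (5,8) → (φ(5),φ(8)) = (1,8) ∈ E(G2) ✓
  (6,8) → (φ(6),φ(8)) = (6,8) ∈ E(G2) ✓
All 14 edges of G1 map to edges of G2, and |E(G1)| = |E(G2)| = 14, so φ is a bijection on edges as well as vertices. Hence G1 ≅ G2.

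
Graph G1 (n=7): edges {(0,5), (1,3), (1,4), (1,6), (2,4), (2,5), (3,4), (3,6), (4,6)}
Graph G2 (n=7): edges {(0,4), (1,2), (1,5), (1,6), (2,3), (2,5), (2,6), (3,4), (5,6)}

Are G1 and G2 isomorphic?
Yes, isomorphic

The graphs are isomorphic.
One valid mapping φ: V(G1) → V(G2): 0→0, 1→6, 2→3, 3→1, 4→2, 5→4, 6→5

Verify φ preserves adjacency — for each edge of G1, its image is an edge of G2:
  (0,5) → (φ(0),φ(5)) = (0,4) ∈ E(G2) ✓
  (1,3) → (φ(1),φ(3)) = (1,6) ∈ E(G2) ✓
  (1,4) → (φ(1),φ(4)) = (2,6) ∈ E(G2) ✓
  (1,6) → (φ(1),φ(6)) = (5,6) ∈ E(G2) ✓
  (2,4) → (φ(2),φ(4)) = (2,3) ∈ E(G2) ✓
  (2,5) → (φ(2),φ(5)) = (3,4) ∈ E(G2) ✓
  (3,4) → (φ(3),φ(4)) = (1,2) ∈ E(G2) ✓
  (3,6) → (φ(3),φ(6)) = (1,5) ∈ E(G2) ✓
  (4,6) → (φ(4),φ(6)) = (2,5) ∈ E(G2) ✓
All 9 edges of G1 map to edges of G2, and |E(G1)| = |E(G2)| = 9, so φ is a bijection on edges as well as vertices. Hence G1 ≅ G2.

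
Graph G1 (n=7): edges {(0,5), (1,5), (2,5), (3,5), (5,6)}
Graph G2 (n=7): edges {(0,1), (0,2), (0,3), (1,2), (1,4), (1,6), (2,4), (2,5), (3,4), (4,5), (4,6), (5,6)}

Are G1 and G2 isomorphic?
No, not isomorphic

The graphs are NOT isomorphic.

Counting triangles (3-cliques): G1 has 0, G2 has 5.
Triangle count is an isomorphism invariant, so differing triangle counts rule out isomorphism.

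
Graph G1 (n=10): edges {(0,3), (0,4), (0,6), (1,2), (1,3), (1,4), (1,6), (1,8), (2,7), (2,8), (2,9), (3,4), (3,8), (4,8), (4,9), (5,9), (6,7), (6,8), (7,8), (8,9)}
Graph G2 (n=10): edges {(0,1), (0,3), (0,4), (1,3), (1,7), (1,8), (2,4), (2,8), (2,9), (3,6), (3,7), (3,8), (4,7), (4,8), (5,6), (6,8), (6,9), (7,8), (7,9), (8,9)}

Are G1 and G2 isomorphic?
Yes, isomorphic

The graphs are isomorphic.
One valid mapping φ: V(G1) → V(G2): 0→0, 1→7, 2→9, 3→1, 4→3, 5→5, 6→4, 7→2, 8→8, 9→6

Verify φ preserves adjacency — for each edge of G1, its image is an edge of G2:
  (0,3) → (φ(0),φ(3)) = (0,1) ∈ E(G2) ✓
  (0,4) → (φ(0),φ(4)) = (0,3) ∈ E(G2) ✓
  (0,6) → (φ(0),φ(6)) = (0,4) ∈ E(G2) ✓
  (1,2) → (φ(1),φ(2)) = (7,9) ∈ E(G2) ✓
  (1,3) → (φ(1),φ(3)) = (1,7) ∈ E(G2) ✓
  (1,4) → (φ(1),φ(4)) = (3,7) ∈ E(G2) ✓
  (1,6) → (φ(1),φ(6)) = (4,7) ∈ E(G2) ✓
  (1,8) → (φ(1),φ(8)) = (7,8) ∈ E(G2) ✓
  (2,7) → (φ(2),φ(7)) = (2,9) ∈ E(G2) ✓
  (2,8) → (φ(2),φ(8)) = (8,9) ∈ E(G2) ✓
  (2,9) → (φ(2),φ(9)) = (6,9) ∈ E(G2) ✓
  (3,4) → (φ(3),φ(4)) = (1,3) ∈ E(G2) ✓
  (3,8) → (φ(3),φ(8)) = (1,8) ∈ E(G2) ✓
  (4,8) → (φ(4),φ(8)) = (3,8) ∈ E(G2) ✓
  (4,9) → (φ(4),φ(9)) = (3,6) ∈ E(G2) ✓
  (5,9) → (φ(5),φ(9)) = (5,6) ∈ E(G2) ✓
  (6,7) → (φ(6),φ(7)) = (2,4) ∈ E(G2) ✓
  (6,8) → (φ(6),φ(8)) = (4,8) ∈ E(G2) ✓
  (7,8) → (φ(7),φ(8)) = (2,8) ∈ E(G2) ✓
  (8,9) → (φ(8),φ(9)) = (6,8) ∈ E(G2) ✓
All 20 edges of G1 map to edges of G2, and |E(G1)| = |E(G2)| = 20, so φ is a bijection on edges as well as vertices. Hence G1 ≅ G2.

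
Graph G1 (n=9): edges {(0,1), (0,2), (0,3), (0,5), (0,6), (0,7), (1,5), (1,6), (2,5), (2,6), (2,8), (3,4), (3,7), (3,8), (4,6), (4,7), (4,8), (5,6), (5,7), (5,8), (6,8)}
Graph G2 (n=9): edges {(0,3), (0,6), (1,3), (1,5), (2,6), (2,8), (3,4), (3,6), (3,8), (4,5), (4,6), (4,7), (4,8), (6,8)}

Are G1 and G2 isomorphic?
No, not isomorphic

The graphs are NOT isomorphic.

Counting triangles (3-cliques): G1 has 15, G2 has 6.
Triangle count is an isomorphism invariant, so differing triangle counts rule out isomorphism.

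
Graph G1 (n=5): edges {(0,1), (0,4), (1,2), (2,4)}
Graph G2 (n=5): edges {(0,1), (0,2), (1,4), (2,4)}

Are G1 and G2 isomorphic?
Yes, isomorphic

The graphs are isomorphic.
One valid mapping φ: V(G1) → V(G2): 0→1, 1→4, 2→2, 3→3, 4→0

Verify φ preserves adjacency — for each edge of G1, its image is an edge of G2:
  (0,1) → (φ(0),φ(1)) = (1,4) ∈ E(G2) ✓
  (0,4) → (φ(0),φ(4)) = (0,1) ∈ E(G2) ✓
  (1,2) → (φ(1),φ(2)) = (2,4) ∈ E(G2) ✓
  (2,4) → (φ(2),φ(4)) = (0,2) ∈ E(G2) ✓
All 4 edges of G1 map to edges of G2, and |E(G1)| = |E(G2)| = 4, so φ is a bijection on edges as well as vertices. Hence G1 ≅ G2.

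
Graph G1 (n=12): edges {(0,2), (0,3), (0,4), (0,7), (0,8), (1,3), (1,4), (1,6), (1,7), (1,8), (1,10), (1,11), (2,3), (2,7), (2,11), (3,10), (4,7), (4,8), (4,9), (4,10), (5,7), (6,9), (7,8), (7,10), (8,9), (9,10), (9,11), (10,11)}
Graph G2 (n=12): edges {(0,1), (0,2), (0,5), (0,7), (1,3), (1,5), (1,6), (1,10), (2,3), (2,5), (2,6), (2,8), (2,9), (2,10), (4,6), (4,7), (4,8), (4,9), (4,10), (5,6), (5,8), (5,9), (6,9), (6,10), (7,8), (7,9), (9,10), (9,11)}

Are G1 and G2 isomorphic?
Yes, isomorphic

The graphs are isomorphic.
One valid mapping φ: V(G1) → V(G2): 0→4, 1→2, 2→7, 3→8, 4→6, 5→11, 6→3, 7→9, 8→10, 9→1, 10→5, 11→0

Verify φ preserves adjacency — for each edge of G1, its image is an edge of G2:
  (0,2) → (φ(0),φ(2)) = (4,7) ∈ E(G2) ✓
  (0,3) → (φ(0),φ(3)) = (4,8) ∈ E(G2) ✓
  (0,4) → (φ(0),φ(4)) = (4,6) ∈ E(G2) ✓
  (0,7) → (φ(0),φ(7)) = (4,9) ∈ E(G2) ✓
  (0,8) → (φ(0),φ(8)) = (4,10) ∈ E(G2) ✓
  (1,3) → (φ(1),φ(3)) = (2,8) ∈ E(G2) ✓
  (1,4) → (φ(1),φ(4)) = (2,6) ∈ E(G2) ✓
  (1,6) → (φ(1),φ(6)) = (2,3) ∈ E(G2) ✓
  (1,7) → (φ(1),φ(7)) = (2,9) ∈ E(G2) ✓
  (1,8) → (φ(1),φ(8)) = (2,10) ∈ E(G2) ✓
  (1,10) → (φ(1),φ(10)) = (2,5) ∈ E(G2) ✓
  (1,11) → (φ(1),φ(11)) = (0,2) ∈ E(G2) ✓
  (2,3) → (φ(2),φ(3)) = (7,8) ∈ E(G2) ✓
  (2,7) → (φ(2),φ(7)) = (7,9) ∈ E(G2) ✓
  (2,11) → (φ(2),φ(11)) = (0,7) ∈ E(G2) ✓
  (3,10) → (φ(3),φ(10)) = (5,8) ∈ E(G2) ✓
  (4,7) → (φ(4),φ(7)) = (6,9) ∈ E(G2) ✓
  (4,8) → (φ(4),φ(8)) = (6,10) ∈ E(G2) ✓
  (4,9) → (φ(4),φ(9)) = (1,6) ∈ E(G2) ✓
  (4,10) → (φ(4),φ(10)) = (5,6) ∈ E(G2) ✓
  (5,7) → (φ(5),φ(7)) = (9,11) ∈ E(G2) ✓
  (6,9) → (φ(6),φ(9)) = (1,3) ∈ E(G2) ✓
  (7,8) → (φ(7),φ(8)) = (9,10) ∈ E(G2) ✓
  (7,10) → (φ(7),φ(10)) = (5,9) ∈ E(G2) ✓
  (8,9) → (φ(8),φ(9)) = (1,10) ∈ E(G2) ✓
  (9,10) → (φ(9),φ(10)) = (1,5) ∈ E(G2) ✓
  (9,11) → (φ(9),φ(11)) = (0,1) ∈ E(G2) ✓
  (10,11) → (φ(10),φ(11)) = (0,5) ∈ E(G2) ✓
All 28 edges of G1 map to edges of G2, and |E(G1)| = |E(G2)| = 28, so φ is a bijection on edges as well as vertices. Hence G1 ≅ G2.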